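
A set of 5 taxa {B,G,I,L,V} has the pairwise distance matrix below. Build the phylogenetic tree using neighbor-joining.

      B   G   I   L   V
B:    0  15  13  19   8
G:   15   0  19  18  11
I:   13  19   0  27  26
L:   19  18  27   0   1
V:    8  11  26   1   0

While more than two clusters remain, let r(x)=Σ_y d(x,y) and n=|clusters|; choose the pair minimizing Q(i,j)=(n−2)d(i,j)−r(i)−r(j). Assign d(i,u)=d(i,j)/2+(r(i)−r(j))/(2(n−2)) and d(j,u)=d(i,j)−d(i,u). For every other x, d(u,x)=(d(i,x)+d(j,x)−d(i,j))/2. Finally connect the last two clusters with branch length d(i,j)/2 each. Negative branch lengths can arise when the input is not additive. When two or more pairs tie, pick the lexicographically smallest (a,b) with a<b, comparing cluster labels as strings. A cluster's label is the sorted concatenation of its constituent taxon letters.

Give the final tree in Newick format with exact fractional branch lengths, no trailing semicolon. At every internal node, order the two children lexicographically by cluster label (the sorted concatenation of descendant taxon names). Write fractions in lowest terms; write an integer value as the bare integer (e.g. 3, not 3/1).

(((B:9/4,I:43/4):19/4,G:23/4):33/8,(L:11/3,V:-8/3):33/8)

step 1: merge (L,V) at d=1, Q=-108; branch lengths L→11/3, V→-8/3; new cluster LV
  updated: d(B,LV)=13, d(G,LV)=14, d(I,LV)=26
step 2: merge (B,I) at d=13, Q=-73; branch lengths B→9/4, I→43/4; new cluster BI
  updated: d(BI,G)=21/2, d(BI,LV)=13
step 3: merge (BI,G) at d=21/2, Q=-75/2; branch lengths BI→19/4, G→23/4; new cluster BGI
  updated: d(BGI,LV)=33/4
step 4: merge (BGI,LV) at d=33/4; branch lengths BGI→33/8, LV→33/8; new cluster BGILV
final tree: (((B:9/4,I:43/4):19/4,G:23/4):33/8,(L:11/3,V:-8/3):33/8)
total length: 131/4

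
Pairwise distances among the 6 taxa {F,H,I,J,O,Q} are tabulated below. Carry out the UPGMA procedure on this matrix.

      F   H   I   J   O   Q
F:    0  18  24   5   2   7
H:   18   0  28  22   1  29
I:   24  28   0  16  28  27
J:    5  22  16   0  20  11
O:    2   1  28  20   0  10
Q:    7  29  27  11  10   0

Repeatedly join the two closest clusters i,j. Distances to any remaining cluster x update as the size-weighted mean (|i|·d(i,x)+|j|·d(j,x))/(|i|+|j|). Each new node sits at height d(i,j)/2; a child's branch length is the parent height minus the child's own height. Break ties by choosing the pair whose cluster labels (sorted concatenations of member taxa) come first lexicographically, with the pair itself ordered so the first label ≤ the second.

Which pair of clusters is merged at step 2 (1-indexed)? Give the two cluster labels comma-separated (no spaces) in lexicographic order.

1. join H+O (d=1) ⇒ HO; edges |H|=1/2, |O|=1/2
  updated: d(F,HO)=10, d(HO,I)=28, d(HO,J)=21, d(HO,Q)=39/2
2. join F+J (d=5) ⇒ FJ; edges |F|=5/2, |J|=5/2
  updated: d(FJ,HO)=31/2, d(FJ,I)=20, d(FJ,Q)=9
3. join FJ+Q (d=9) ⇒ FJQ; edges |FJ|=2, |Q|=9/2
  updated: d(FJQ,HO)=101/6, d(FJQ,I)=67/3
4. join FJQ+HO (d=101/6) ⇒ FHJOQ; edges |FJQ|=47/12, |HO|=95/12
  updated: d(FHJOQ,I)=123/5
5. join FHJOQ+I (d=123/5) ⇒ FHIJOQ; edges |FHJOQ|=233/60, |I|=123/10
final tree: ((((F:5/2,J:5/2):2,Q:9/2):47/12,(H:1/2,O:1/2):95/12):233/60,I:123/10)
total length: 2431/60

F,J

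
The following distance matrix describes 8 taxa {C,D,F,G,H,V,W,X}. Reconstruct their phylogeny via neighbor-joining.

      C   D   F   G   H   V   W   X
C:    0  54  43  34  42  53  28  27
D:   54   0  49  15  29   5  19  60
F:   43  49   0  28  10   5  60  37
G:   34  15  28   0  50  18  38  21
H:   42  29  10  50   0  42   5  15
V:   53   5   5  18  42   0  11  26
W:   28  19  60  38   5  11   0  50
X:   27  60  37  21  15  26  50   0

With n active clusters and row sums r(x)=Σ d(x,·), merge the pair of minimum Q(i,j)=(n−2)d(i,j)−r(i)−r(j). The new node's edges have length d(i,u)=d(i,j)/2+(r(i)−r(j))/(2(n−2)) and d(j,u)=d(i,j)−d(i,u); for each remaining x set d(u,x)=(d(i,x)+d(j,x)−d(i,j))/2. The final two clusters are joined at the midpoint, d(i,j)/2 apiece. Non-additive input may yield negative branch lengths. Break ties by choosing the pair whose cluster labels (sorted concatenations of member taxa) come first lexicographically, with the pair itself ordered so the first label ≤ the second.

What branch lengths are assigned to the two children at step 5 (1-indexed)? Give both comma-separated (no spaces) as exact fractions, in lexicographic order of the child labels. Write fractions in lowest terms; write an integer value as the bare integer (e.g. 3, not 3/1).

1. join H+W (d=5, Q=-374) ⇒ HW; edges |H|=1, |W|=4
  updated: d(C,HW)=65/2, d(D,HW)=43/2, d(F,HW)=65/2, d(G,HW)=83/2, d(HW,V)=24, d(HW,X)=30
2. join D+V (d=5, Q=-621/2) ⇒ DV; edges |D|=197/20, |V|=-97/20
  updated: d(C,DV)=51, d(DV,F)=49/2, d(DV,G)=14, d(DV,HW)=81/4, d(DV,X)=81/2
3. join C+X (d=27, Q=-235) ⇒ CX; edges |C|=35/2, |X|=19/2
  updated: d(CX,DV)=129/4, d(CX,F)=53/2, d(CX,G)=14, d(CX,HW)=71/4
4. join CX+HW (d=71/4, Q=-597/4) ⇒ CHWX; edges |CX|=127/24, |HW|=299/24
  updated: d(CHWX,DV)=139/8, d(CHWX,F)=165/8, d(CHWX,G)=151/8
5. join CHWX+F (d=165/8, Q=-355/4) ⇒ CFHWX; edges |CHWX|=25/4, |F|=115/8
  updated: d(CFHWX,DV)=85/8, d(CFHWX,G)=105/8
6. join CFHWX+DV (d=85/8, Q=-151/4) ⇒ CDFHVWX; edges |CFHWX|=39/8, |DV|=23/4
  updated: d(CDFHVWX,G)=33/4
7. join CDFHVWX+G (d=33/4) ⇒ CDFGHVWX; edges |CDFHVWX|=33/8, |G|=33/8
final tree: (((((C:35/2,X:19/2):127/24,(H:1,W:4):299/24):25/4,F:115/8):39/8,(D:197/20,V:-97/20):23/4):33/8,G:33/8)
total length: 377/4

25/4,115/8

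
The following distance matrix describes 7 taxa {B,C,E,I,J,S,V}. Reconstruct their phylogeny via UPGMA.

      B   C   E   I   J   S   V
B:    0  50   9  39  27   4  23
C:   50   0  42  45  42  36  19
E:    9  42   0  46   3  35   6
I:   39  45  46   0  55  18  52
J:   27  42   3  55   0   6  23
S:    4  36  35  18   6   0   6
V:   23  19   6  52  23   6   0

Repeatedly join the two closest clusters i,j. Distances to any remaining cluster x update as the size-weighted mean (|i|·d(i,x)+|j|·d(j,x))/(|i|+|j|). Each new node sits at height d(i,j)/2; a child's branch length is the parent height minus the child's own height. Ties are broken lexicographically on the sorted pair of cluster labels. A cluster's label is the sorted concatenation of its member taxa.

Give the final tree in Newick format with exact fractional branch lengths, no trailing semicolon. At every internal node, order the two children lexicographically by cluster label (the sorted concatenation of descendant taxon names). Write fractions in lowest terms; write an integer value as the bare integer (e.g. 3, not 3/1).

step 1: merge (E,J) at d=3; branch lengths E→3/2, J→3/2; new cluster EJ
  updated: d(B,EJ)=18, d(C,EJ)=42, d(EJ,I)=101/2, d(EJ,S)=41/2, d(EJ,V)=29/2
step 2: merge (B,S) at d=4; branch lengths B→2, S→2; new cluster BS
  updated: d(BS,C)=43, d(BS,EJ)=77/4, d(BS,I)=57/2, d(BS,V)=29/2
step 3: merge (BS,V) at d=29/2; branch lengths BS→21/4, V→29/4; new cluster BSV
  updated: d(BSV,C)=35, d(BSV,EJ)=53/3, d(BSV,I)=109/3
step 4: merge (BSV,EJ) at d=53/3; branch lengths BSV→19/12, EJ→22/3; new cluster BEJSV
  updated: d(BEJSV,C)=189/5, d(BEJSV,I)=42
step 5: merge (BEJSV,C) at d=189/5; branch lengths BEJSV→151/15, C→189/10; new cluster BCEJSV
  updated: d(BCEJSV,I)=85/2
step 6: merge (BCEJSV,I) at d=85/2; branch lengths BCEJSV→47/20, I→85/4; new cluster BCEIJSV
final tree: (((((B:2,S:2):21/4,V:29/4):19/12,(E:3/2,J:3/2):22/3):151/15,C:189/10):47/20,I:85/4)
total length: 4859/60

(((((B:2,S:2):21/4,V:29/4):19/12,(E:3/2,J:3/2):22/3):151/15,C:189/10):47/20,I:85/4)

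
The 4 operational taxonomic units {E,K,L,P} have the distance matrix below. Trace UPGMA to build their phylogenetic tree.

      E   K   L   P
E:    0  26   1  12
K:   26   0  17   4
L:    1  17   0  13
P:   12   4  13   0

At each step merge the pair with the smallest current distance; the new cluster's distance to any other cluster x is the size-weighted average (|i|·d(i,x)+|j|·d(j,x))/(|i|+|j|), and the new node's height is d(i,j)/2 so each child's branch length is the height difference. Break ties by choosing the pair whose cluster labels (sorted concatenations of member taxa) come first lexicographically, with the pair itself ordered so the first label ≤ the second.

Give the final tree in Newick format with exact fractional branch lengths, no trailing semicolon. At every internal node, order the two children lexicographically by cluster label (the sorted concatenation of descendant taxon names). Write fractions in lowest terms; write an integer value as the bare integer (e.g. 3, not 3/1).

((E:1/2,L:1/2):8,(K:2,P:2):13/2)

step 1: merge (E,L) at d=1; branch lengths E→1/2, L→1/2; new cluster EL
  updated: d(EL,K)=43/2, d(EL,P)=25/2
step 2: merge (K,P) at d=4; branch lengths K→2, P→2; new cluster KP
  updated: d(EL,KP)=17
step 3: merge (EL,KP) at d=17; branch lengths EL→8, KP→13/2; new cluster EKLP
final tree: ((E:1/2,L:1/2):8,(K:2,P:2):13/2)
total length: 39/2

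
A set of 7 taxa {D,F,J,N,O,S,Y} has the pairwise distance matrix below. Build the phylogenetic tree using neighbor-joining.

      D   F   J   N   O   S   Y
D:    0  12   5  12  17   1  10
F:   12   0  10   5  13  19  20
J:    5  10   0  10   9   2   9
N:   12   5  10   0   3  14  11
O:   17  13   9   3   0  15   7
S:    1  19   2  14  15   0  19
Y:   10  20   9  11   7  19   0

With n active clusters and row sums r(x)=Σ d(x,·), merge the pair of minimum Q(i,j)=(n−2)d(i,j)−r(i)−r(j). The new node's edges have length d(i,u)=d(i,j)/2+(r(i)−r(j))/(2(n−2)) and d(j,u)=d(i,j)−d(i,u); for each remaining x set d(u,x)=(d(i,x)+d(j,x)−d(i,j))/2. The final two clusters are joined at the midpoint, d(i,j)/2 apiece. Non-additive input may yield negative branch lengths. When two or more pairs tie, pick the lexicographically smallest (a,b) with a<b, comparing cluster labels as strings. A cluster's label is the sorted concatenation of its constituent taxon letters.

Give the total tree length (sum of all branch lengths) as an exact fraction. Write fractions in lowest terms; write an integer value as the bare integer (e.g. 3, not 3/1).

105/4

iteration 1: select D,S (d=1, Q=-122); attach at lengths (-4/5, 9/5); label the merged cluster DS
  updated: d(DS,F)=15, d(DS,J)=3, d(DS,N)=25/2, d(DS,O)=31/2, d(DS,Y)=14
iteration 2: select DS,J (d=3, Q=-89); attach at lengths (31/8, -7/8); label the merged cluster DJS
  updated: d(DJS,F)=11, d(DJS,N)=39/4, d(DJS,O)=43/4, d(DJS,Y)=10
iteration 3: select F,N (d=5, Q=-251/4); attach at lengths (47/8, -7/8); label the merged cluster FN
  updated: d(DJS,FN)=63/8, d(FN,O)=11/2, d(FN,Y)=13
iteration 4: select DJS,FN (d=63/8, Q=-157/4); attach at lengths (9/2, 27/8); label the merged cluster DFJNS
  updated: d(DFJNS,O)=67/16, d(DFJNS,Y)=121/16
iteration 5: select DFJNS,O (d=67/16, Q=-75/4); attach at lengths (19/8, 29/16); label the merged cluster DFJNOS
  updated: d(DFJNOS,Y)=83/16
iteration 6: select DFJNOS,Y (d=83/16); attach at lengths (83/32, 83/32); label the merged cluster DFJNOSY
final tree: (((((D:-4/5,S:9/5):31/8,J:-7/8):9/2,(F:47/8,N:-7/8):27/8):19/8,O:29/16):83/32,Y:83/32)
total length: 105/4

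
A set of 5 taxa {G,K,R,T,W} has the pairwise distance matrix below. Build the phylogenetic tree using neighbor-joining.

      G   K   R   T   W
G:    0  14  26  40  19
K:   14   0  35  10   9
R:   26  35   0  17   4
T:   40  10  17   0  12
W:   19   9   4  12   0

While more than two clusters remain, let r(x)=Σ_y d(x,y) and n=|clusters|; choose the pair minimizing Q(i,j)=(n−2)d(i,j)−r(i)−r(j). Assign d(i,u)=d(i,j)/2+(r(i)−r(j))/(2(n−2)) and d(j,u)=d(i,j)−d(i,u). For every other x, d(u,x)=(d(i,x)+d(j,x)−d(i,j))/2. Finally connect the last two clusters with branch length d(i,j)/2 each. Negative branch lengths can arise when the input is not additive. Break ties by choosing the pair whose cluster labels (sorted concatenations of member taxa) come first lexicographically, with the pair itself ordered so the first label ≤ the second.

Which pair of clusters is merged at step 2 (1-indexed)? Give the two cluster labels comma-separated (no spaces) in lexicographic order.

iteration 1: select G,K (d=14, Q=-125); attach at lengths (73/6, 11/6); label the merged cluster GK
  updated: d(GK,R)=47/2, d(GK,T)=18, d(GK,W)=7
iteration 2: select GK,T (d=18, Q=-119/2); attach at lengths (75/8, 69/8); label the merged cluster GKT
  updated: d(GKT,R)=45/4, d(GKT,W)=1/2
iteration 3: select GKT,R (d=45/4, Q=-63/4); attach at lengths (31/8, 59/8); label the merged cluster GKRT
  updated: d(GKRT,W)=-27/8
iteration 4: select GKRT,W (d=-27/8); attach at lengths (-27/16, -27/16); label the merged cluster GKRTW
final tree: ((((G:73/6,K:11/6):75/8,T:69/8):31/8,R:59/8):-27/16,W:-27/16)
total length: 319/8

GK,T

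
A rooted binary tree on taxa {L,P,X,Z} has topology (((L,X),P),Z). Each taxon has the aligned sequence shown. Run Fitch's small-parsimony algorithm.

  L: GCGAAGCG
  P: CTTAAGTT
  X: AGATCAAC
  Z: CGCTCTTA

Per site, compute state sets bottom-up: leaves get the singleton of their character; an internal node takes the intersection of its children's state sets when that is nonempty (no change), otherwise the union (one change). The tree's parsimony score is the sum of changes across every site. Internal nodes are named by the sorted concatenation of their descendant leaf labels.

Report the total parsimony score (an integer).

LX@0: {G} ∪ {A} = {A,G} (union, +1)
LPX@0: {A,G} ∪ {C} = {A,C,G} (union, +1)
LPXZ@0: {A,C,G} ∩ {C} = {C} (intersection, +0)
LX@1: {C} ∪ {G} = {C,G} (union, +1)
LPX@1: {C,G} ∪ {T} = {C,G,T} (union, +1)
LPXZ@1: {C,G,T} ∩ {G} = {G} (intersection, +0)
LX@2: {G} ∪ {A} = {A,G} (union, +1)
LPX@2: {A,G} ∪ {T} = {A,G,T} (union, +1)
LPXZ@2: {A,G,T} ∪ {C} = {A,C,G,T} (union, +1)
LX@3: {A} ∪ {T} = {A,T} (union, +1)
LPX@3: {A,T} ∩ {A} = {A} (intersection, +0)
LPXZ@3: {A} ∪ {T} = {A,T} (union, +1)
LX@4: {A} ∪ {C} = {A,C} (union, +1)
LPX@4: {A,C} ∩ {A} = {A} (intersection, +0)
LPXZ@4: {A} ∪ {C} = {A,C} (union, +1)
LX@5: {G} ∪ {A} = {A,G} (union, +1)
LPX@5: {A,G} ∩ {G} = {G} (intersection, +0)
LPXZ@5: {G} ∪ {T} = {G,T} (union, +1)
LX@6: {C} ∪ {A} = {A,C} (union, +1)
LPX@6: {A,C} ∪ {T} = {A,C,T} (union, +1)
LPXZ@6: {A,C,T} ∩ {T} = {T} (intersection, +0)
LX@7: {G} ∪ {C} = {C,G} (union, +1)
LPX@7: {C,G} ∪ {T} = {C,G,T} (union, +1)
LPXZ@7: {C,G,T} ∪ {A} = {A,C,G,T} (union, +1)
per-site changes: [2, 2, 3, 2, 2, 2, 2, 3]; total = 18

18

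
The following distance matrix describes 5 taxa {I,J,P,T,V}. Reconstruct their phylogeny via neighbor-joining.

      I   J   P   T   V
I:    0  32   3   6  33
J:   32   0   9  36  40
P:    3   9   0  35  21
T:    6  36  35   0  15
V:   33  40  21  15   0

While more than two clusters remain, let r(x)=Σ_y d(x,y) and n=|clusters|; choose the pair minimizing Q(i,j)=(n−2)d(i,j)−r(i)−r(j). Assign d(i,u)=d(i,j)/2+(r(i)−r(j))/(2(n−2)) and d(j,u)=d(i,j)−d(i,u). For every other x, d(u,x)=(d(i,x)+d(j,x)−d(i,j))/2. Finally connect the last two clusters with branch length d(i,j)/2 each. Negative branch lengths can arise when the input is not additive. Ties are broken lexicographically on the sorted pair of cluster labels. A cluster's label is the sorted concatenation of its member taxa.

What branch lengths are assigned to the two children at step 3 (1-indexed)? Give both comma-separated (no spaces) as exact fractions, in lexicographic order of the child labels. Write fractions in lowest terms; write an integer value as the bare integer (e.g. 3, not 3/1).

10,2

1. join J+P (d=9, Q=-158) ⇒ JP; edges |J|=38/3, |P|=-11/3
  updated: d(I,JP)=13, d(JP,T)=31, d(JP,V)=26
2. join I+JP (d=13, Q=-96) ⇒ IJP; edges |I|=2, |JP|=11
  updated: d(IJP,T)=12, d(IJP,V)=23
3. join IJP+T (d=12, Q=-50) ⇒ IJPT; edges |IJP|=10, |T|=2
  updated: d(IJPT,V)=13
4. join IJPT+V (d=13) ⇒ IJPTV; edges |IJPT|=13/2, |V|=13/2
final tree: (((I:2,(J:38/3,P:-11/3):11):10,T:2):13/2,V:13/2)
total length: 47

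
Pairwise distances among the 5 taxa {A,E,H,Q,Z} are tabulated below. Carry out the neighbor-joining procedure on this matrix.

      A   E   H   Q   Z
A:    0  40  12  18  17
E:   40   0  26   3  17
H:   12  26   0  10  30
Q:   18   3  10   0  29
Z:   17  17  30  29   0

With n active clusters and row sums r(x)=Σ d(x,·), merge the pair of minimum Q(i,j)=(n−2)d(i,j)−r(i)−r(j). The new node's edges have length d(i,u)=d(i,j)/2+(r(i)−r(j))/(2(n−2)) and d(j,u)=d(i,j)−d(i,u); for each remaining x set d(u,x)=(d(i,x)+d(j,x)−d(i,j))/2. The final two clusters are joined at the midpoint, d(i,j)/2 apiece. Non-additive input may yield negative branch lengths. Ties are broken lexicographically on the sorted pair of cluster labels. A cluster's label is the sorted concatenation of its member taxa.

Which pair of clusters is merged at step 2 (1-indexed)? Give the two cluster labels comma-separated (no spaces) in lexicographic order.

iteration 1: select E,Q (d=3, Q=-137); attach at lengths (35/6, -17/6); label the merged cluster EQ
  updated: d(A,EQ)=55/2, d(EQ,H)=33/2, d(EQ,Z)=43/2
iteration 2: select A,H (d=12, Q=-91); attach at lengths (11/2, 13/2); label the merged cluster AH
  updated: d(AH,EQ)=16, d(AH,Z)=35/2
iteration 3: select AH,EQ (d=16, Q=-55); attach at lengths (6, 10); label the merged cluster AEHQ
  updated: d(AEHQ,Z)=23/2
iteration 4: select AEHQ,Z (d=23/2); attach at lengths (23/4, 23/4); label the merged cluster AEHQZ
final tree: (((A:11/2,H:13/2):6,(E:35/6,Q:-17/6):10):23/4,Z:23/4)
total length: 85/2

A,H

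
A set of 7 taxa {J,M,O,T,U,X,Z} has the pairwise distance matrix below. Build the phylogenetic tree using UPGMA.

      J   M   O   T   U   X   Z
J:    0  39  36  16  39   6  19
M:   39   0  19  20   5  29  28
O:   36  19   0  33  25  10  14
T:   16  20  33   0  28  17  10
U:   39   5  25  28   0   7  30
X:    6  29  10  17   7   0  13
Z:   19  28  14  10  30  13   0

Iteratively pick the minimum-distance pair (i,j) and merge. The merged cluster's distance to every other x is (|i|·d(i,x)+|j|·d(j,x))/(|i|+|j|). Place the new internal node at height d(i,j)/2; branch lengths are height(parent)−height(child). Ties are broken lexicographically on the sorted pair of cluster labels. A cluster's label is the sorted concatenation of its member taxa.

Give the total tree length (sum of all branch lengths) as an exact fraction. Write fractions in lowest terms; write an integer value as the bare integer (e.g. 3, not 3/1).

iteration 1: select M,U (d=5); attach at lengths (5/2, 5/2); label the merged cluster MU
  updated: d(J,MU)=39, d(MU,O)=22, d(MU,T)=24, d(MU,X)=18, d(MU,Z)=29
iteration 2: select J,X (d=6); attach at lengths (3, 3); label the merged cluster JX
  updated: d(JX,MU)=57/2, d(JX,O)=23, d(JX,T)=33/2, d(JX,Z)=16
iteration 3: select T,Z (d=10); attach at lengths (5, 5); label the merged cluster TZ
  updated: d(JX,TZ)=65/4, d(MU,TZ)=53/2, d(O,TZ)=47/2
iteration 4: select JX,TZ (d=65/4); attach at lengths (41/8, 25/8); label the merged cluster JTXZ
  updated: d(JTXZ,MU)=55/2, d(JTXZ,O)=93/4
iteration 5: select MU,O (d=22); attach at lengths (17/2, 11); label the merged cluster MOU
  updated: d(JTXZ,MOU)=313/12
iteration 6: select JTXZ,MOU (d=313/12); attach at lengths (59/12, 49/24); label the merged cluster JMOTUXZ
final tree: (((J:3,X:3):41/8,(T:5,Z:5):25/8):59/12,((M:5/2,U:5/2):17/2,O:11):49/24)
total length: 1337/24

1337/24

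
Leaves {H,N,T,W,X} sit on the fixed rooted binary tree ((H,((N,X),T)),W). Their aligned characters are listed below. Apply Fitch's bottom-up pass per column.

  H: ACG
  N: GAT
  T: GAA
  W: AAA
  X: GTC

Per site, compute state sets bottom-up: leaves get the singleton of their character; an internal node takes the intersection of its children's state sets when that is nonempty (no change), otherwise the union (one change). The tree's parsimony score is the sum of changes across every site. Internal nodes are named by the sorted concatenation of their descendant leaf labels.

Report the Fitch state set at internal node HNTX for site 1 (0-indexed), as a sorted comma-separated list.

site 0, node NX: N={G} ∩ X={G} → {G} (+0)
site 0, node NTX: NX={G} ∩ T={G} → {G} (+0)
site 0, node HNTX: H={A} ∪ NTX={G} → {A,G} (+1)
site 0, node HNTWX: HNTX={A,G} ∩ W={A} → {A} (+0)
site 1, node NX: N={A} ∪ X={T} → {A,T} (+1)
site 1, node NTX: NX={A,T} ∩ T={A} → {A} (+0)
site 1, node HNTX: H={C} ∪ NTX={A} → {A,C} (+1)
site 1, node HNTWX: HNTX={A,C} ∩ W={A} → {A} (+0)
site 2, node NX: N={T} ∪ X={C} → {C,T} (+1)
site 2, node NTX: NX={C,T} ∪ T={A} → {A,C,T} (+1)
site 2, node HNTX: H={G} ∪ NTX={A,C,T} → {A,C,G,T} (+1)
site 2, node HNTWX: HNTX={A,C,G,T} ∩ W={A} → {A} (+0)
per-site changes: [1, 2, 3]; total = 6

A,C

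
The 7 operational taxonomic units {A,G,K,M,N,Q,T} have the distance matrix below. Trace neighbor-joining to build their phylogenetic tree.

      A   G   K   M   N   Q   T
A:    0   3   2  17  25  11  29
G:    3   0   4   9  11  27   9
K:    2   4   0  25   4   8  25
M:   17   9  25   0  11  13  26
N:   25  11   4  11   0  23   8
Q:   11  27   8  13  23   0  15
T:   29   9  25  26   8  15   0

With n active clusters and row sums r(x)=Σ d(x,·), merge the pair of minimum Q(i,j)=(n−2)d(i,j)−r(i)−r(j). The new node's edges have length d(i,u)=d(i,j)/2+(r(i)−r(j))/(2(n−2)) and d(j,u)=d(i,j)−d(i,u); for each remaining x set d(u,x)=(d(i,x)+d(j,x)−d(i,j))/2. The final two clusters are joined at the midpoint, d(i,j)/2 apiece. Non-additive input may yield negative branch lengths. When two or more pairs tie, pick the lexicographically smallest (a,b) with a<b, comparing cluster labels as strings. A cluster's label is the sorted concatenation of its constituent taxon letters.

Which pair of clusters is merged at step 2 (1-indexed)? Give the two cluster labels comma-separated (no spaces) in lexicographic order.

1. join N+T (d=8, Q=-154) ⇒ NT; edges |N|=1, |T|=7
  updated: d(A,NT)=23, d(G,NT)=6, d(K,NT)=21/2, d(M,NT)=29/2, d(NT,Q)=15
2. join M+Q (d=13, Q=-201/2) ⇒ MQ; edges |M|=113/16, |Q|=95/16
  updated: d(A,MQ)=15/2, d(G,MQ)=23/2, d(K,MQ)=10, d(MQ,NT)=33/4
3. join MQ+NT (d=33/4, Q=-241/4) ⇒ MNQT; edges |MQ|=19/8, |NT|=47/8
  updated: d(A,MNQT)=89/8, d(G,MNQT)=37/8, d(K,MNQT)=49/8
4. join A+K (d=2, Q=-97/4) ⇒ AK; edges |A|=2, |K|=0
  updated: d(AK,G)=5/2, d(AK,MNQT)=61/8
5. join AK+G (d=5/2, Q=-59/4) ⇒ AGK; edges |AK|=11/4, |G|=-1/4
  updated: d(AGK,MNQT)=39/8
6. join AGK+MNQT (d=39/8) ⇒ AGKMNQT; edges |AGK|=39/16, |MNQT|=39/16
final tree: (((A:2,K:0):11/4,G:-1/4):39/16,((M:113/16,Q:95/16):19/8,(N:1,T:7):47/8):39/16)
total length: 309/8

M,Q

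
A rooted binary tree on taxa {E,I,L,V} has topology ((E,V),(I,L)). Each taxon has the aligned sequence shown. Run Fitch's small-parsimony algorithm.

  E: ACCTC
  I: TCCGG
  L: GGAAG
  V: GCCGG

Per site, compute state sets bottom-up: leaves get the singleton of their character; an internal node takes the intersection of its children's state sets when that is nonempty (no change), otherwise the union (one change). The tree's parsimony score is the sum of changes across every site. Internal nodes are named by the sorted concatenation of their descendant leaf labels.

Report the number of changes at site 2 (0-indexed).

1

site 0, node EV: E={A} ∪ V={G} → {A,G} (+1)
site 0, node IL: I={T} ∪ L={G} → {G,T} (+1)
site 0, node EILV: EV={A,G} ∩ IL={G,T} → {G} (+0)
site 1, node EV: E={C} ∩ V={C} → {C} (+0)
site 1, node IL: I={C} ∪ L={G} → {C,G} (+1)
site 1, node EILV: EV={C} ∩ IL={C,G} → {C} (+0)
site 2, node EV: E={C} ∩ V={C} → {C} (+0)
site 2, node IL: I={C} ∪ L={A} → {A,C} (+1)
site 2, node EILV: EV={C} ∩ IL={A,C} → {C} (+0)
site 3, node EV: E={T} ∪ V={G} → {G,T} (+1)
site 3, node IL: I={G} ∪ L={A} → {A,G} (+1)
site 3, node EILV: EV={G,T} ∩ IL={A,G} → {G} (+0)
site 4, node EV: E={C} ∪ V={G} → {C,G} (+1)
site 4, node IL: I={G} ∩ L={G} → {G} (+0)
site 4, node EILV: EV={C,G} ∩ IL={G} → {G} (+0)
per-site changes: [2, 1, 1, 2, 1]; total = 7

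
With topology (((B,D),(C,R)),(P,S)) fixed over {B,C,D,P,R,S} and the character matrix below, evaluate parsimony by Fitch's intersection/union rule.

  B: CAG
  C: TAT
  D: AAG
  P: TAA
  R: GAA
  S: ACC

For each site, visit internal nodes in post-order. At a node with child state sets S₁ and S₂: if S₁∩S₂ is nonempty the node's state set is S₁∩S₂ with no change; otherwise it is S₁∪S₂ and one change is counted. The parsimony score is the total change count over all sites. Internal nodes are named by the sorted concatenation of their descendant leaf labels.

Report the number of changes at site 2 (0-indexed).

[col 0] BD: children B:{C}, D:{A} ∪→ {A,C}; cost 1
[col 0] CR: children C:{T}, R:{G} ∪→ {G,T}; cost 1
[col 0] BCDR: children BD:{A,C}, CR:{G,T} ∪→ {A,C,G,T}; cost 1
[col 0] PS: children P:{T}, S:{A} ∪→ {A,T}; cost 1
[col 0] BCDPRS: children BCDR:{A,C,G,T}, PS:{A,T} ∩→ {A,T}; cost 0
[col 1] BD: children B:{A}, D:{A} ∩→ {A}; cost 0
[col 1] CR: children C:{A}, R:{A} ∩→ {A}; cost 0
[col 1] BCDR: children BD:{A}, CR:{A} ∩→ {A}; cost 0
[col 1] PS: children P:{A}, S:{C} ∪→ {A,C}; cost 1
[col 1] BCDPRS: children BCDR:{A}, PS:{A,C} ∩→ {A}; cost 0
[col 2] BD: children B:{G}, D:{G} ∩→ {G}; cost 0
[col 2] CR: children C:{T}, R:{A} ∪→ {A,T}; cost 1
[col 2] BCDR: children BD:{G}, CR:{A,T} ∪→ {A,G,T}; cost 1
[col 2] PS: children P:{A}, S:{C} ∪→ {A,C}; cost 1
[col 2] BCDPRS: children BCDR:{A,G,T}, PS:{A,C} ∩→ {A}; cost 0
per-site changes: [4, 1, 3]; total = 8

3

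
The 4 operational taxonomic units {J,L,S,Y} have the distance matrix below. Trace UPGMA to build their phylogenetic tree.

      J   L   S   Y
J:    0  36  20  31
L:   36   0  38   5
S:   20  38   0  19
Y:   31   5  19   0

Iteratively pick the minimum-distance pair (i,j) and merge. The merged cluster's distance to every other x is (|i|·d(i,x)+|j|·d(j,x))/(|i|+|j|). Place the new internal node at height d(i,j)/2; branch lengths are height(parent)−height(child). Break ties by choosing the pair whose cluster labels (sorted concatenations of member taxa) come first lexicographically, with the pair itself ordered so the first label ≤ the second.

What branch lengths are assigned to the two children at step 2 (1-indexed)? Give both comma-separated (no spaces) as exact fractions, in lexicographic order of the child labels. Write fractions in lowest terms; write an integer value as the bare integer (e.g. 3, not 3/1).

10,10

1. join L+Y (d=5) ⇒ LY; edges |L|=5/2, |Y|=5/2
  updated: d(J,LY)=67/2, d(LY,S)=57/2
2. join J+S (d=20) ⇒ JS; edges |J|=10, |S|=10
  updated: d(JS,LY)=31
3. join JS+LY (d=31) ⇒ JLSY; edges |JS|=11/2, |LY|=13
final tree: ((J:10,S:10):11/2,(L:5/2,Y:5/2):13)
total length: 87/2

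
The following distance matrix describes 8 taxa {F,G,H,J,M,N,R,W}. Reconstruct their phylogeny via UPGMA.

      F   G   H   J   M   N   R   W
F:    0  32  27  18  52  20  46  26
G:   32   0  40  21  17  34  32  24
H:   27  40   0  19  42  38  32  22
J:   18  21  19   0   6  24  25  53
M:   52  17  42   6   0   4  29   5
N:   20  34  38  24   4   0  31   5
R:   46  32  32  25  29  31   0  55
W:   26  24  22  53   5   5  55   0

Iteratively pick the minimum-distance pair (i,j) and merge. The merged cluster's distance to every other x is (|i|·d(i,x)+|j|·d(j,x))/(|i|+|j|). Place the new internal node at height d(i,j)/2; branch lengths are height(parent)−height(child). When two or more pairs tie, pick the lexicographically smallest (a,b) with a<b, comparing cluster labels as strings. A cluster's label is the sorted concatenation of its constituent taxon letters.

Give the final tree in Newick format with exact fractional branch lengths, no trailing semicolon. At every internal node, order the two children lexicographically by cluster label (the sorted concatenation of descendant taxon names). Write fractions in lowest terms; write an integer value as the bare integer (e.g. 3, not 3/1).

step 1: merge (M,N) at d=4; branch lengths M→2, N→2; new cluster MN
  updated: d(F,MN)=36, d(G,MN)=51/2, d(H,MN)=40, d(J,MN)=15, d(MN,R)=30, d(MN,W)=5
step 2: merge (MN,W) at d=5; branch lengths MN→1/2, W→5/2; new cluster MNW
  updated: d(F,MNW)=98/3, d(G,MNW)=25, d(H,MNW)=34, d(J,MNW)=83/3, d(MNW,R)=115/3
step 3: merge (F,J) at d=18; branch lengths F→9, J→9; new cluster FJ
  updated: d(FJ,G)=53/2, d(FJ,H)=23, d(FJ,MNW)=181/6, d(FJ,R)=71/2
step 4: merge (FJ,H) at d=23; branch lengths FJ→5/2, H→23/2; new cluster FHJ
  updated: d(FHJ,G)=31, d(FHJ,MNW)=283/9, d(FHJ,R)=103/3
step 5: merge (G,MNW) at d=25; branch lengths G→25/2, MNW→10; new cluster GMNW
  updated: d(FHJ,GMNW)=94/3, d(GMNW,R)=147/4
step 6: merge (FHJ,GMNW) at d=94/3; branch lengths FHJ→25/6, GMNW→19/6; new cluster FGHJMNW
  updated: d(FGHJMNW,R)=250/7
step 7: merge (FGHJMNW,R) at d=250/7; branch lengths FGHJMNW→46/21, R→125/7; new cluster FGHJMNRW
final tree: ((((F:9,J:9):5/2,H:23/2):25/6,(G:25/2,((M:2,N:2):1/2,W:5/2):10):19/6):46/21,R:125/7)
total length: 3733/42

((((F:9,J:9):5/2,H:23/2):25/6,(G:25/2,((M:2,N:2):1/2,W:5/2):10):19/6):46/21,R:125/7)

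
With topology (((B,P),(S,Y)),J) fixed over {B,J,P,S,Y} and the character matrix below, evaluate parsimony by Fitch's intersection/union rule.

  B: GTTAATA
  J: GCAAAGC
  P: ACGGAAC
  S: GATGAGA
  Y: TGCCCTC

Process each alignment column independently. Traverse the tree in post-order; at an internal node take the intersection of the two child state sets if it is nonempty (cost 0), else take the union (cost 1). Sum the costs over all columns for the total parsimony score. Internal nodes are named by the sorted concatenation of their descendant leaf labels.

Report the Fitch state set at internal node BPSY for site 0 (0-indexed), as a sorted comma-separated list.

G

site 0, node BP: B={G} ∪ P={A} → {A,G} (+1)
site 0, node SY: S={G} ∪ Y={T} → {G,T} (+1)
site 0, node BPSY: BP={A,G} ∩ SY={G,T} → {G} (+0)
site 0, node BJPSY: BPSY={G} ∩ J={G} → {G} (+0)
site 1, node BP: B={T} ∪ P={C} → {C,T} (+1)
site 1, node SY: S={A} ∪ Y={G} → {A,G} (+1)
site 1, node BPSY: BP={C,T} ∪ SY={A,G} → {A,C,G,T} (+1)
site 1, node BJPSY: BPSY={A,C,G,T} ∩ J={C} → {C} (+0)
site 2, node BP: B={T} ∪ P={G} → {G,T} (+1)
site 2, node SY: S={T} ∪ Y={C} → {C,T} (+1)
site 2, node BPSY: BP={G,T} ∩ SY={C,T} → {T} (+0)
site 2, node BJPSY: BPSY={T} ∪ J={A} → {A,T} (+1)
site 3, node BP: B={A} ∪ P={G} → {A,G} (+1)
site 3, node SY: S={G} ∪ Y={C} → {C,G} (+1)
site 3, node BPSY: BP={A,G} ∩ SY={C,G} → {G} (+0)
site 3, node BJPSY: BPSY={G} ∪ J={A} → {A,G} (+1)
site 4, node BP: B={A} ∩ P={A} → {A} (+0)
site 4, node SY: S={A} ∪ Y={C} → {A,C} (+1)
site 4, node BPSY: BP={A} ∩ SY={A,C} → {A} (+0)
site 4, node BJPSY: BPSY={A} ∩ J={A} → {A} (+0)
site 5, node BP: B={T} ∪ P={A} → {A,T} (+1)
site 5, node SY: S={G} ∪ Y={T} → {G,T} (+1)
site 5, node BPSY: BP={A,T} ∩ SY={G,T} → {T} (+0)
site 5, node BJPSY: BPSY={T} ∪ J={G} → {G,T} (+1)
site 6, node BP: B={A} ∪ P={C} → {A,C} (+1)
site 6, node SY: S={A} ∪ Y={C} → {A,C} (+1)
site 6, node BPSY: BP={A,C} ∩ SY={A,C} → {A,C} (+0)
site 6, node BJPSY: BPSY={A,C} ∩ J={C} → {C} (+0)
per-site changes: [2, 3, 3, 3, 1, 3, 2]; total = 17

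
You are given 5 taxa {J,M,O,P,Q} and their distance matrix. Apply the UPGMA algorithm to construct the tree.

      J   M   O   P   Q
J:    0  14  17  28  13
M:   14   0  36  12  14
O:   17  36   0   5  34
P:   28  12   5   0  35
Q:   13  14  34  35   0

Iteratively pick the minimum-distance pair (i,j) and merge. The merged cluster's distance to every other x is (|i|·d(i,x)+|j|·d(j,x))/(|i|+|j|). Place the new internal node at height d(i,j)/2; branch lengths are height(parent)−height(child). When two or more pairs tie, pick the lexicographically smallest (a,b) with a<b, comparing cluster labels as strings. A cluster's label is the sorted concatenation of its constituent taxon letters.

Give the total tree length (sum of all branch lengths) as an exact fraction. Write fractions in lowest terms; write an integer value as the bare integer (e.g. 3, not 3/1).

43

1. join O+P (d=5) ⇒ OP; edges |O|=5/2, |P|=5/2
  updated: d(J,OP)=45/2, d(M,OP)=24, d(OP,Q)=69/2
2. join J+Q (d=13) ⇒ JQ; edges |J|=13/2, |Q|=13/2
  updated: d(JQ,M)=14, d(JQ,OP)=57/2
3. join JQ+M (d=14) ⇒ JMQ; edges |JQ|=1/2, |M|=7
  updated: d(JMQ,OP)=27
4. join JMQ+OP (d=27) ⇒ JMOPQ; edges |JMQ|=13/2, |OP|=11
final tree: (((J:13/2,Q:13/2):1/2,M:7):13/2,(O:5/2,P:5/2):11)
total length: 43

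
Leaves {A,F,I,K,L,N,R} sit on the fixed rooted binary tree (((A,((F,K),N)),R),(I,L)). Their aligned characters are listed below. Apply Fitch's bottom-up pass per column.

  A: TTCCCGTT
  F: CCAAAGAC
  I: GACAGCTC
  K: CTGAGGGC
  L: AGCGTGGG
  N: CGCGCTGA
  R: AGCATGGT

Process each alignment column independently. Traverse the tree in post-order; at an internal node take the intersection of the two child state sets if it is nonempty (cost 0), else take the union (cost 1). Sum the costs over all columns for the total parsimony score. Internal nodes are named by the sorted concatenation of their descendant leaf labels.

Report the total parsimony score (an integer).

site 0, node FK: F={C} ∩ K={C} → {C} (+0)
site 0, node FKN: FK={C} ∩ N={C} → {C} (+0)
site 0, node AFKN: A={T} ∪ FKN={C} → {C,T} (+1)
site 0, node AFKNR: AFKN={C,T} ∪ R={A} → {A,C,T} (+1)
site 0, node IL: I={G} ∪ L={A} → {A,G} (+1)
site 0, node AFIKLNR: AFKNR={A,C,T} ∩ IL={A,G} → {A} (+0)
site 1, node FK: F={C} ∪ K={T} → {C,T} (+1)
site 1, node FKN: FK={C,T} ∪ N={G} → {C,G,T} (+1)
site 1, node AFKN: A={T} ∩ FKN={C,G,T} → {T} (+0)
site 1, node AFKNR: AFKN={T} ∪ R={G} → {G,T} (+1)
site 1, node IL: I={A} ∪ L={G} → {A,G} (+1)
site 1, node AFIKLNR: AFKNR={G,T} ∩ IL={A,G} → {G} (+0)
site 2, node FK: F={A} ∪ K={G} → {A,G} (+1)
site 2, node FKN: FK={A,G} ∪ N={C} → {A,C,G} (+1)
site 2, node AFKN: A={C} ∩ FKN={A,C,G} → {C} (+0)
site 2, node AFKNR: AFKN={C} ∩ R={C} → {C} (+0)
site 2, node IL: I={C} ∩ L={C} → {C} (+0)
site 2, node AFIKLNR: AFKNR={C} ∩ IL={C} → {C} (+0)
site 3, node FK: F={A} ∩ K={A} → {A} (+0)
site 3, node FKN: FK={A} ∪ N={G} → {A,G} (+1)
site 3, node AFKN: A={C} ∪ FKN={A,G} → {A,C,G} (+1)
site 3, node AFKNR: AFKN={A,C,G} ∩ R={A} → {A} (+0)
site 3, node IL: I={A} ∪ L={G} → {A,G} (+1)
site 3, node AFIKLNR: AFKNR={A} ∩ IL={A,G} → {A} (+0)
site 4, node FK: F={A} ∪ K={G} → {A,G} (+1)
site 4, node FKN: FK={A,G} ∪ N={C} → {A,C,G} (+1)
site 4, node AFKN: A={C} ∩ FKN={A,C,G} → {C} (+0)
site 4, node AFKNR: AFKN={C} ∪ R={T} → {C,T} (+1)
site 4, node IL: I={G} ∪ L={T} → {G,T} (+1)
site 4, node AFIKLNR: AFKNR={C,T} ∩ IL={G,T} → {T} (+0)
site 5, node FK: F={G} ∩ K={G} → {G} (+0)
site 5, node FKN: FK={G} ∪ N={T} → {G,T} (+1)
site 5, node AFKN: A={G} ∩ FKN={G,T} → {G} (+0)
site 5, node AFKNR: AFKN={G} ∩ R={G} → {G} (+0)
site 5, node IL: I={C} ∪ L={G} → {C,G} (+1)
site 5, node AFIKLNR: AFKNR={G} ∩ IL={C,G} → {G} (+0)
site 6, node FK: F={A} ∪ K={G} → {A,G} (+1)
site 6, node FKN: FK={A,G} ∩ N={G} → {G} (+0)
site 6, node AFKN: A={T} ∪ FKN={G} → {G,T} (+1)
site 6, node AFKNR: AFKN={G,T} ∩ R={G} → {G} (+0)
site 6, node IL: I={T} ∪ L={G} → {G,T} (+1)
site 6, node AFIKLNR: AFKNR={G} ∩ IL={G,T} → {G} (+0)
site 7, node FK: F={C} ∩ K={C} → {C} (+0)
site 7, node FKN: FK={C} ∪ N={A} → {A,C} (+1)
site 7, node AFKN: A={T} ∪ FKN={A,C} → {A,C,T} (+1)
site 7, node AFKNR: AFKN={A,C,T} ∩ R={T} → {T} (+0)
site 7, node IL: I={C} ∪ L={G} → {C,G} (+1)
site 7, node AFIKLNR: AFKNR={T} ∪ IL={C,G} → {C,G,T} (+1)
per-site changes: [3, 4, 2, 3, 4, 2, 3, 4]; total = 25

25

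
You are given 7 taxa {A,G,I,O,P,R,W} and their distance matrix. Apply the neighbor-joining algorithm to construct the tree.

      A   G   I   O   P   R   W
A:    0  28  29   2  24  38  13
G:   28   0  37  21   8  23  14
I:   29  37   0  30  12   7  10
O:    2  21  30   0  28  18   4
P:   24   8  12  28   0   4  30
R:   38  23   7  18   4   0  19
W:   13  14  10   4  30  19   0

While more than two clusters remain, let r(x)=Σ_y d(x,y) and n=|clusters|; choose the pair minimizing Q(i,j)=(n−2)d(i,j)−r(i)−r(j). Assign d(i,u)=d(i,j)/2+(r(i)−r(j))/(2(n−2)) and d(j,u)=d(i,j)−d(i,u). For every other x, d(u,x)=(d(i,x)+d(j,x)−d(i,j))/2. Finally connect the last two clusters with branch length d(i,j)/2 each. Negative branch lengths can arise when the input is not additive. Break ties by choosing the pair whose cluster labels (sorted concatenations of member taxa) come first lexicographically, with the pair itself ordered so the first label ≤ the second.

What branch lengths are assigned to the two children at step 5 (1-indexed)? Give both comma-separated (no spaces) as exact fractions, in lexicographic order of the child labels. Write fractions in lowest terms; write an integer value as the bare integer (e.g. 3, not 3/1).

141/32,217/32

1. join A+O (d=2, Q=-227) ⇒ AO; edges |A|=41/10, |O|=-21/10
  updated: d(AO,G)=47/2, d(AO,I)=57/2, d(AO,P)=25, d(AO,R)=27, d(AO,W)=15/2
2. join AO+W (d=15/2, Q=-162) ⇒ AOW; edges |AO|=61/8, |W|=-1/8
  updated: d(AOW,G)=15, d(AOW,I)=31/2, d(AOW,P)=95/4, d(AOW,R)=77/4
3. join AOW+G (d=15, Q=-223/2) ⇒ AGOW; edges |AOW|=71/12, |G|=109/12
  updated: d(AGOW,I)=75/4, d(AGOW,P)=67/8, d(AGOW,R)=109/8
4. join AGOW+P (d=67/8, Q=-387/8) ⇒ AGOPW; edges |AGOW|=265/32, |P|=3/32
  updated: d(AGOPW,I)=179/16, d(AGOPW,R)=37/8
5. join AGOPW+I (d=179/16, Q=-365/16) ⇒ AGIOPW; edges |AGOPW|=141/32, |I|=217/32
  updated: d(AGIOPW,R)=7/32
6. join AGIOPW+R (d=7/32) ⇒ AGIOPRW; edges |AGIOPW|=7/64, |R|=7/64
final tree: ((((((A:41/10,O:-21/10):61/8,W:-1/8):71/12,G:109/12):265/32,P:3/32):141/32,I:217/32):7/64,R:7/64)
total length: 1417/32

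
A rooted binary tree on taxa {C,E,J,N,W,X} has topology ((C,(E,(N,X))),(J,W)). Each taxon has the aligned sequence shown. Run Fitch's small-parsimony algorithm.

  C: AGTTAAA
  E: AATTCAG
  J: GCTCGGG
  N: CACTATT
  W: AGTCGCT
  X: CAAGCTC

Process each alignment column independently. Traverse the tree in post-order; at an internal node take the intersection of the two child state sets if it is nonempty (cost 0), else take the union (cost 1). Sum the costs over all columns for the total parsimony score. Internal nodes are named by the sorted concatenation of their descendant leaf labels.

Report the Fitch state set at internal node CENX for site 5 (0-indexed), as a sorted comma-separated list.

NX@0: {C} ∩ {C} = {C} (intersection, +0)
ENX@0: {A} ∪ {C} = {A,C} (union, +1)
CENX@0: {A} ∩ {A,C} = {A} (intersection, +0)
JW@0: {G} ∪ {A} = {A,G} (union, +1)
CEJNWX@0: {A} ∩ {A,G} = {A} (intersection, +0)
NX@1: {A} ∩ {A} = {A} (intersection, +0)
ENX@1: {A} ∩ {A} = {A} (intersection, +0)
CENX@1: {G} ∪ {A} = {A,G} (union, +1)
JW@1: {C} ∪ {G} = {C,G} (union, +1)
CEJNWX@1: {A,G} ∩ {C,G} = {G} (intersection, +0)
NX@2: {C} ∪ {A} = {A,C} (union, +1)
ENX@2: {T} ∪ {A,C} = {A,C,T} (union, +1)
CENX@2: {T} ∩ {A,C,T} = {T} (intersection, +0)
JW@2: {T} ∩ {T} = {T} (intersection, +0)
CEJNWX@2: {T} ∩ {T} = {T} (intersection, +0)
NX@3: {T} ∪ {G} = {G,T} (union, +1)
ENX@3: {T} ∩ {G,T} = {T} (intersection, +0)
CENX@3: {T} ∩ {T} = {T} (intersection, +0)
JW@3: {C} ∩ {C} = {C} (intersection, +0)
CEJNWX@3: {T} ∪ {C} = {C,T} (union, +1)
NX@4: {A} ∪ {C} = {A,C} (union, +1)
ENX@4: {C} ∩ {A,C} = {C} (intersection, +0)
CENX@4: {A} ∪ {C} = {A,C} (union, +1)
JW@4: {G} ∩ {G} = {G} (intersection, +0)
CEJNWX@4: {A,C} ∪ {G} = {A,C,G} (union, +1)
NX@5: {T} ∩ {T} = {T} (intersection, +0)
ENX@5: {A} ∪ {T} = {A,T} (union, +1)
CENX@5: {A} ∩ {A,T} = {A} (intersection, +0)
JW@5: {G} ∪ {C} = {C,G} (union, +1)
CEJNWX@5: {A} ∪ {C,G} = {A,C,G} (union, +1)
NX@6: {T} ∪ {C} = {C,T} (union, +1)
ENX@6: {G} ∪ {C,T} = {C,G,T} (union, +1)
CENX@6: {A} ∪ {C,G,T} = {A,C,G,T} (union, +1)
JW@6: {G} ∪ {T} = {G,T} (union, +1)
CEJNWX@6: {A,C,G,T} ∩ {G,T} = {G,T} (intersection, +0)
per-site changes: [2, 2, 2, 2, 3, 3, 4]; total = 18

A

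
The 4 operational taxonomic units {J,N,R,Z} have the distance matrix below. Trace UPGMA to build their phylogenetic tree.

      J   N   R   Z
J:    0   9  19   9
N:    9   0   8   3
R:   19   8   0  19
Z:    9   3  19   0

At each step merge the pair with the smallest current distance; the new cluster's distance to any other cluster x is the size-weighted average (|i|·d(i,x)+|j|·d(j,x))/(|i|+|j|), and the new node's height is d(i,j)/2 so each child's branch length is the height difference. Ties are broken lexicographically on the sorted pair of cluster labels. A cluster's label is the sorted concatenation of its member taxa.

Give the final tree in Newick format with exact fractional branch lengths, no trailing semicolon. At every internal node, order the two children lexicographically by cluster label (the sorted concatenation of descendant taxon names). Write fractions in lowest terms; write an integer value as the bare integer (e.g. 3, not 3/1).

step 1: merge (N,Z) at d=3; branch lengths N→3/2, Z→3/2; new cluster NZ
  updated: d(J,NZ)=9, d(NZ,R)=27/2
step 2: merge (J,NZ) at d=9; branch lengths J→9/2, NZ→3; new cluster JNZ
  updated: d(JNZ,R)=46/3
step 3: merge (JNZ,R) at d=46/3; branch lengths JNZ→19/6, R→23/3; new cluster JNRZ
final tree: ((J:9/2,(N:3/2,Z:3/2):3):19/6,R:23/3)
total length: 64/3

((J:9/2,(N:3/2,Z:3/2):3):19/6,R:23/3)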